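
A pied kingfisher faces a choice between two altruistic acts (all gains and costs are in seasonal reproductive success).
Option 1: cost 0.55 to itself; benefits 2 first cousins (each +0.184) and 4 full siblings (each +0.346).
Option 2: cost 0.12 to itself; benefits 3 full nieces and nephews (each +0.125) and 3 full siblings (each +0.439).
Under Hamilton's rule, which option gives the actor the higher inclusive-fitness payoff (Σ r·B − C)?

Option 1: r to a first cousin = 0.125.
Option 1: r to a full sibling = 0.5.
Option 1: Σ r·B − C = (2·0.125·0.184 + 4·0.5·0.346) − 0.55 = 0.188.
Option 2: r to a full niece or nephew = 0.25.
Option 2: r to a full sibling = 0.5.
Option 2: Σ r·B − C = (3·0.25·0.125 + 3·0.5·0.439) − 0.12 = 0.63225.
Option 2 has the higher net inclusive-fitness payoff.

Option 2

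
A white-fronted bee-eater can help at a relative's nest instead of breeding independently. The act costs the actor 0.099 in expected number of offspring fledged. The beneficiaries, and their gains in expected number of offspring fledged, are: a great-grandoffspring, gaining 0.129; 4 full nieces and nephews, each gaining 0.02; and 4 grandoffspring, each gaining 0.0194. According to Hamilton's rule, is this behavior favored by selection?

No

Hamilton's rule: the trait is favored when the sum of r·B over every recipient exceeds the actor's cost C.
r to a great-grandoffspring = 0.125 (three parent–offspring links: r = (1/2)^3 = 1/8).
r to a full niece or nephew = 0.25 (full aunt/uncle↔niece/nephew: two paths of length 3 through the shared grandparent pair: r = 2·(1/2)^3 = 1/4).
r to a grandoffspring = 0.25 (two parent–offspring links: r = (1/2)^2 = 1/4).
Summing one r·B term per recipient: 1·0.125·0.129 + 4·0.25·0.02 + 4·0.25·0.0194 = 0.055525.
0.055525 < 0.099: the indirect benefit is less than the cost.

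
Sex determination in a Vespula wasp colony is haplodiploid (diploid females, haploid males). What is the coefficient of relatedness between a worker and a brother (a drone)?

0.25

Her haploid brother carries none of their father's genes and a random half of their mother's genome; that half matches the maternal half of her own genome with probability 1/2: r = 1/2 · 1/2 = 1/4.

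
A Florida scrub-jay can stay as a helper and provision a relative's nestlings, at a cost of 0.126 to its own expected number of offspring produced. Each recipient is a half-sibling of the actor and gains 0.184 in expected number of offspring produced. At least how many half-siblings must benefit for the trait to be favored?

3

r to a half-sibling = 0.25 (half-sibs share one parent — one path of length 2: r = (1/2)^2 = 1/4).
Hamilton's rule: n·r·B > C  ⇒  n > C/(r·B) = 0.126/(0.25·0.184) = 2.739.
The smallest integer exceeding 2.739 is 3.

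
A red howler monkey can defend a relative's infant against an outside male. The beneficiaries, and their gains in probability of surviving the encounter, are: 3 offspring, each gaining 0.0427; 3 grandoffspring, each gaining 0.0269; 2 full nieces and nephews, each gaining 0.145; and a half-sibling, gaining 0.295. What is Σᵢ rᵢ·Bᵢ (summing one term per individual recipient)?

0.230475

r to an offspring = 0.5 (one parent–offspring link: r = (1/2)^1 = 1/2).
r to a grandoffspring = 0.25 (two parent–offspring links: r = (1/2)^2 = 1/4).
r to a full niece or nephew = 1/4 (full aunt/uncle↔niece/nephew: two paths of length 3 through the shared grandparent pair: r = 2·(1/2)^3 = 1/4).
r to a half-sibling = 1/4 (half-sibs share one parent — one path of length 2: r = (1/2)^2 = 1/4).
Summing one r·B term per recipient: 3·0.5·0.0427 + 3·0.25·0.0269 + 2·0.25·0.145 + 1·0.25·0.295 = 0.230475.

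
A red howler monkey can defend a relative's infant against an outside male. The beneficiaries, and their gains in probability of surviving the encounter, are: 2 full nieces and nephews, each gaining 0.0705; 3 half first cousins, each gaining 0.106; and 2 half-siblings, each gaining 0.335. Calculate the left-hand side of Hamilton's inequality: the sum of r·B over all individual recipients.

0.222625

r to a full niece or nephew = 1/4 (full aunt/uncle↔niece/nephew: two paths of length 3 through the shared grandparent pair: r = 2·(1/2)^3 = 1/4).
r to a half first cousin = 1/16 (half first cousins share one grandparent — one path of length 4: r = (1/2)^4 = 1/16).
r to a half-sibling = 1/4 (half-sibs share one parent — one path of length 2: r = (1/2)^2 = 1/4).
Summing one r·B term per recipient: 2·0.25·0.0705 + 3·0.0625·0.106 + 2·0.25·0.335 = 0.222625.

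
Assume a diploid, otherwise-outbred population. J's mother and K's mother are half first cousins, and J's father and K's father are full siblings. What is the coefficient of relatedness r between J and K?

0.140625

With two independent routes of shared ancestry, r is the sum of the two contributions.
J and K are related in two ways: half second cousins through their mothers (r = 1/64) and first cousins through their fathers (r = 1/8).
r = 1/64 + 1/8 = 0.140625.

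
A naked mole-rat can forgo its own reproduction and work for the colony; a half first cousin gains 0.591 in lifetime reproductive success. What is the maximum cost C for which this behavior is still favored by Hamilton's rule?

r to a half first cousin = 0.0625 (half first cousins share one grandparent — one path of length 4: r = (1/2)^4 = 1/16).
Hamilton's rule: n·r·B > C, so the trait is favored while C < n·r·B = 1·0.0625·0.591 = 0.0369375.

0.0369375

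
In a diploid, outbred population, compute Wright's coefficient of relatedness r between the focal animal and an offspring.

0.5

One parent–offspring link: r = (1/2)^1 = 1/2.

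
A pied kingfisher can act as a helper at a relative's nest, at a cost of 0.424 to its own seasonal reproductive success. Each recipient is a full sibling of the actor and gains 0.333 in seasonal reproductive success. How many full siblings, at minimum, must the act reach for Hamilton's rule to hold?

r to a full sibling = 0.5 (full sibs share both parents — two paths of length 2: r = 2·(1/2)^2 = 1/2).
Hamilton's rule: n·r·B > C  ⇒  n > C/(r·B) = 0.424/(0.5·0.333) = 2.547.
The smallest integer exceeding 2.547 is 3.

3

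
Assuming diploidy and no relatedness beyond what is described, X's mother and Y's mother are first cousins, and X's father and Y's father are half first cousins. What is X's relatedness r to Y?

0.046875

Relatedness sums over independent paths through distinct common ancestors.
X and Y are related in two ways: second cousins through their mothers (r = 1/32) and half second cousins through their fathers (r = 1/64).
r = 1/32 + 1/64 = 3/64 = 0.046875.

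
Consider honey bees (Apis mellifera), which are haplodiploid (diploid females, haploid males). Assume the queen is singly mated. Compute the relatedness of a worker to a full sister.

Haplodiploid full sisters inherit their father's entire haploid genome identically (contributing 1/2) and on average half of their mother's contribution (1/2 · 1/2 = 1/4); r = 1/2 + 1/4 = 3/4.

0.75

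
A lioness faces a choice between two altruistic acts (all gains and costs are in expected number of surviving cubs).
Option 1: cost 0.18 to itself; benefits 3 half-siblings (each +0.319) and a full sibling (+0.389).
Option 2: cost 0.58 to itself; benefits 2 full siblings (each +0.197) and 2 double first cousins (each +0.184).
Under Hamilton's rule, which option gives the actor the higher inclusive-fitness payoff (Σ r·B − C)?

Option 1

Option 1: r to a half-sibling = 0.25.
Option 1: r to a full sibling = 0.5.
Option 1: Σ r·B − C = (3·0.25·0.319 + 1·0.5·0.389) − 0.18 = 0.25375.
Option 2: r to a full sibling = 0.5.
Option 2: r to a double first cousin = 0.25.
Option 2: Σ r·B − C = (2·0.5·0.197 + 2·0.25·0.184) − 0.58 = -0.291.
Option 1 has the higher net inclusive-fitness payoff.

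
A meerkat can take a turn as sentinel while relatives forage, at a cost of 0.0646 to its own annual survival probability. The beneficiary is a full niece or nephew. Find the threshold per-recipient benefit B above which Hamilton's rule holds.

0.2584

r to a full niece or nephew = 1/4 (full aunt/uncle↔niece/nephew: two paths of length 3 through the shared grandparent pair: r = 2·(1/2)^3 = 1/4).
Hamilton's rule with n recipients of equal r: n·r·B > C, so B > C/(n·r) = 0.0646/(1·0.25) = 0.2584.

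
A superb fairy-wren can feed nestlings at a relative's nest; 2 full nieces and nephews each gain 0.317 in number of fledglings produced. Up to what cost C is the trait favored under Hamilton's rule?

0.1585

r to a full niece or nephew = 0.25 (full aunt/uncle↔niece/nephew: two paths of length 3 through the shared grandparent pair: r = 2·(1/2)^3 = 1/4).
Hamilton's rule: n·r·B > C, so the trait is favored while C < n·r·B = 2·0.25·0.317 = 0.1585.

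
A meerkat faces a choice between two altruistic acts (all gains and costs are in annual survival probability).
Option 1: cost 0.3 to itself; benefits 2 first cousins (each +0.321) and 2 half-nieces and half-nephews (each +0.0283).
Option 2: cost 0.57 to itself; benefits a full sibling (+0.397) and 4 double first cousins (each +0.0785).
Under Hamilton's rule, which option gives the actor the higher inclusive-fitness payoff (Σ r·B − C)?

Option 1: r to a first cousin = 0.125.
Option 1: r to a half-niece or half-nephew = 0.125.
Option 1: Σ r·B − C = (2·0.125·0.321 + 2·0.125·0.0283) − 0.3 = -0.212675.
Option 2: r to a full sibling = 0.5.
Option 2: r to a double first cousin = 0.25.
Option 2: Σ r·B − C = (1·0.5·0.397 + 4·0.25·0.0785) − 0.57 = -0.293.
Option 1 has the higher net inclusive-fitness payoff.

Option 1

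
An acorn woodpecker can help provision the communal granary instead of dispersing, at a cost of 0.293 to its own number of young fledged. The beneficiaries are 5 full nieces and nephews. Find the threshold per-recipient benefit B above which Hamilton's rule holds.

r to a full niece or nephew = 0.25 (full aunt/uncle↔niece/nephew: two paths of length 3 through the shared grandparent pair: r = 2·(1/2)^3 = 1/4).
Hamilton's rule with n recipients of equal r: n·r·B > C, so B > C/(n·r) = 0.293/(5·0.25) = 0.2344.

0.2344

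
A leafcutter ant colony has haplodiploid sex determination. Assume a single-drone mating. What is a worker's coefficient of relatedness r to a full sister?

Haplodiploid full sisters inherit their father's entire haploid genome identically (contributing 1/2) and on average half of their mother's contribution (1/2 · 1/2 = 1/4); r = 1/2 + 1/4 = 3/4.

0.75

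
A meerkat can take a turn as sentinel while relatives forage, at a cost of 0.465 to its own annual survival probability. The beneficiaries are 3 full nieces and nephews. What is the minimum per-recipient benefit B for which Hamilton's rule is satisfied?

r to a full niece or nephew = 1/4 (full aunt/uncle↔niece/nephew: two paths of length 3 through the shared grandparent pair: r = 2·(1/2)^3 = 1/4).
Hamilton's rule with n recipients of equal r: n·r·B > C, so B > C/(n·r) = 0.465/(3·0.25) = 0.62.

0.62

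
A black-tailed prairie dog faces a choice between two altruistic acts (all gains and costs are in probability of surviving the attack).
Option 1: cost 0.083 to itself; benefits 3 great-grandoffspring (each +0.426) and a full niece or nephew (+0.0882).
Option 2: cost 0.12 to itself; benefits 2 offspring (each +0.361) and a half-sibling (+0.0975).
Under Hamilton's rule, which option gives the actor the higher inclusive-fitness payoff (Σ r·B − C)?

Option 1: r to a great-grandoffspring = 0.125.
Option 1: r to a full niece or nephew = 0.25.
Option 1: Σ r·B − C = (3·0.125·0.426 + 1·0.25·0.0882) − 0.083 = 0.0988.
Option 2: r to an offspring = 0.5.
Option 2: r to a half-sibling = 0.25.
Option 2: Σ r·B − C = (2·0.5·0.361 + 1·0.25·0.0975) − 0.12 = 0.265375.
Option 2 has the higher net inclusive-fitness payoff.

Option 2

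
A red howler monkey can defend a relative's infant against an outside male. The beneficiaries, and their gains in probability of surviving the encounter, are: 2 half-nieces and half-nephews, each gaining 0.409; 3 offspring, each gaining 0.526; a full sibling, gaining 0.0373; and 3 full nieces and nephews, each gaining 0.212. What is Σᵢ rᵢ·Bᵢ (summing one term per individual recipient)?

1.0689

r to a half-niece or half-nephew = 1/8 (half-aunt/uncle↔niece/nephew: one path of length 3: r = (1/2)^3 = 1/8).
r to an offspring = 0.5 (one parent–offspring link: r = (1/2)^1 = 1/2).
r to a full sibling = 0.5 (full sibs share both parents — two paths of length 2: r = 2·(1/2)^2 = 1/2).
r to a full niece or nephew = 1/4 (full aunt/uncle↔niece/nephew: two paths of length 3 through the shared grandparent pair: r = 2·(1/2)^3 = 1/4).
Summing one r·B term per recipient: 2·0.125·0.409 + 3·0.5·0.526 + 1·0.5·0.0373 + 3·0.25·0.212 = 1.0689.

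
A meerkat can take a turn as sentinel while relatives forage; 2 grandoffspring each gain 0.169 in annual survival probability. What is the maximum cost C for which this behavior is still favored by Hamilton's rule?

r to a grandoffspring = 0.25 (two parent–offspring links: r = (1/2)^2 = 1/4).
Hamilton's rule: n·r·B > C, so the trait is favored while C < n·r·B = 2·0.25·0.169 = 0.0845.

0.0845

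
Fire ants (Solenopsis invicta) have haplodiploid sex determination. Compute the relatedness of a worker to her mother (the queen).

One meiotic link between diploid queen and diploid daughter: r = 1/2.

0.5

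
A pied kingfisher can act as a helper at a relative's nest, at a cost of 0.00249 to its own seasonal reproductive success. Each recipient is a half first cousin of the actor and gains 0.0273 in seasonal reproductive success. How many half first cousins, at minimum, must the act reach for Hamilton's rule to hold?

2

r to a half first cousin = 1/16 (half first cousins share one grandparent — one path of length 4: r = (1/2)^4 = 1/16).
Hamilton's rule: n·r·B > C  ⇒  n > C/(r·B) = 0.00249/(0.0625·0.0273) = 1.459.
The smallest integer exceeding 1.459 is 2.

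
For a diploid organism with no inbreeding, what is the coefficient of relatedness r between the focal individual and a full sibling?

0.5

Each parent–offspring link contributes a factor of 1/2, and independent paths through distinct common ancestors add.
Full sibs share both parents — two paths of length 2: r = 2·(1/2)^2 = 1/2.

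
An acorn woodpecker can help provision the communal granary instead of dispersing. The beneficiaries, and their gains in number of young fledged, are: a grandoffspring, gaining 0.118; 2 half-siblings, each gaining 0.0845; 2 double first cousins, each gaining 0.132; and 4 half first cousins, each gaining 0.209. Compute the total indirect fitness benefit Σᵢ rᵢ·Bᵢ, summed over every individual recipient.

0.19

r to a grandoffspring = 0.25 (two parent–offspring links: r = (1/2)^2 = 1/4).
r to a half-sibling = 0.25 (half-sibs share one parent — one path of length 2: r = (1/2)^2 = 1/4).
r to a double first cousin = 0.25 (double first cousins share both grandparent pairs — four paths of length 4: r = 4·(1/2)^4 = 1/4).
r to a half first cousin = 1/16 (half first cousins share one grandparent — one path of length 4: r = (1/2)^4 = 1/16).
Summing one r·B term per recipient: 1·0.25·0.118 + 2·0.25·0.0845 + 2·0.25·0.132 + 4·0.0625·0.209 = 0.19.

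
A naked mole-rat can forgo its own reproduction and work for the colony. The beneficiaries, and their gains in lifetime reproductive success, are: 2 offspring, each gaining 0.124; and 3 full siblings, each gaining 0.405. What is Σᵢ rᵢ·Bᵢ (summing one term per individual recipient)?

0.7315

r to an offspring = 1/2 (one parent–offspring link: r = (1/2)^1 = 1/2).
r to a full sibling = 0.5 (full sibs share both parents — two paths of length 2: r = 2·(1/2)^2 = 1/2).
Summing one r·B term per recipient: 2·0.5·0.124 + 3·0.5·0.405 = 0.7315.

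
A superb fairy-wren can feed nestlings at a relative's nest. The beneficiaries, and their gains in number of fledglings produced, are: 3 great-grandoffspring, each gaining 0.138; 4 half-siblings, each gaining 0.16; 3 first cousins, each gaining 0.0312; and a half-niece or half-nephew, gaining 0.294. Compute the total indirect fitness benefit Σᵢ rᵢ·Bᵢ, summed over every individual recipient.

r to a great-grandoffspring = 1/8 (three parent–offspring links: r = (1/2)^3 = 1/8).
r to a half-sibling = 0.25 (half-sibs share one parent — one path of length 2: r = (1/2)^2 = 1/4).
r to a first cousin = 0.125 (first cousins share one grandparent pair — two paths of length 4: r = 2·(1/2)^4 = 1/8).
r to a half-niece or half-nephew = 1/8 (half-aunt/uncle↔niece/nephew: one path of length 3: r = (1/2)^3 = 1/8).
Summing one r·B term per recipient: 3·0.125·0.138 + 4·0.25·0.16 + 3·0.125·0.0312 + 1·0.125·0.294 = 0.2602.

0.2602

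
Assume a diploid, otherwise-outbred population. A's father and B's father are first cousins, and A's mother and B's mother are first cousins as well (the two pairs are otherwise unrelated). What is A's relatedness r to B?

0.0625

Relatedness sums over independent paths through distinct common ancestors.
A and B are related in two ways: second cousins through their fathers (r = 1/32) and second cousins through their mothers (r = 1/32).
r = 1/32 + 1/32 = 0.0625.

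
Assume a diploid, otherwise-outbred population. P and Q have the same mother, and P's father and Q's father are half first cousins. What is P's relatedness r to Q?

0.265625

Independent pedigree routes through distinct common ancestors add.
P and Q are related in two ways: half-sibs through their shared mother (r = 1/4) and half second cousins through their fathers (r = 1/64).
r = 1/4 + 1/64 = 0.265625.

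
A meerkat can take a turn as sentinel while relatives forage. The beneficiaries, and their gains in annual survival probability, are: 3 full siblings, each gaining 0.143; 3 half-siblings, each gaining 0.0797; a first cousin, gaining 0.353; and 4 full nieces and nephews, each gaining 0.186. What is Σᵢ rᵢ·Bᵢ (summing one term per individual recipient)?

0.5044

r to a full sibling = 1/2 (full sibs share both parents — two paths of length 2: r = 2·(1/2)^2 = 1/2).
r to a half-sibling = 0.25 (half-sibs share one parent — one path of length 2: r = (1/2)^2 = 1/4).
r to a first cousin = 1/8 (first cousins share one grandparent pair — two paths of length 4: r = 2·(1/2)^4 = 1/8).
r to a full niece or nephew = 1/4 (full aunt/uncle↔niece/nephew: two paths of length 3 through the shared grandparent pair: r = 2·(1/2)^3 = 1/4).
Summing one r·B term per recipient: 3·0.5·0.143 + 3·0.25·0.0797 + 1·0.125·0.353 + 4·0.25·0.186 = 0.5044.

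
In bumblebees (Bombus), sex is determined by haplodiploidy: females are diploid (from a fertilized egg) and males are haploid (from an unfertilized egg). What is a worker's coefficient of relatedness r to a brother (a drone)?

Her haploid brother carries none of their father's genes and a random half of their mother's genome; that half matches the maternal half of her own genome with probability 1/2: r = 1/2 · 1/2 = 1/4.

0.25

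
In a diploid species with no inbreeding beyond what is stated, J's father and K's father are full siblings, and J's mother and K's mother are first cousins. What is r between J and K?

0.15625

Wright's path rule: contributions from independent ancestry routes add.
J and K are related in two ways: first cousins through their fathers (r = 1/8) and second cousins through their mothers (r = 1/32).
r = 1/8 + 1/32 = 0.15625.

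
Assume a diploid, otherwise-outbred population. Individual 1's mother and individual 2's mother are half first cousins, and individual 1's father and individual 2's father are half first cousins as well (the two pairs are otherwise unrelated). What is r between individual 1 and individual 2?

0.03125

Wright's path rule: contributions from independent ancestry routes add.
Individual 1 and individual 2 are related in two ways: half second cousins through their mothers (r = 1/64) and half second cousins through their fathers (r = 1/64).
r = 1/64 + 1/64 = 0.03125.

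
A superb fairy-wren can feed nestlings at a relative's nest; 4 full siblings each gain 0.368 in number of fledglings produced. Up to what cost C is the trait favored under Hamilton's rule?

r to a full sibling = 0.5 (full sibs share both parents — two paths of length 2: r = 2·(1/2)^2 = 1/2).
Hamilton's rule: n·r·B > C, so the trait is favored while C < n·r·B = 4·0.5·0.368 = 0.736.

0.736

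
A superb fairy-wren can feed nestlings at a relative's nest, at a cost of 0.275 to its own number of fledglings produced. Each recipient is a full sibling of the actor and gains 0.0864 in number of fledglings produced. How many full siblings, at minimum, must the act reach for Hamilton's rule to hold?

7

r to a full sibling = 0.5 (full sibs share both parents — two paths of length 2: r = 2·(1/2)^2 = 1/2).
Hamilton's rule: n·r·B > C  ⇒  n > C/(r·B) = 0.275/(0.5·0.0864) = 6.366.
The smallest integer exceeding 6.366 is 7.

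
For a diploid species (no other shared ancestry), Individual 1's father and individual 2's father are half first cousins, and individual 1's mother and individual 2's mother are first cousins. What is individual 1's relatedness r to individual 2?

With two independent routes of shared ancestry, r is the sum of the two contributions.
Individual 1 and individual 2 are related in two ways: half second cousins through their fathers (r = 1/64) and second cousins through their mothers (r = 1/32).
r = 1/64 + 1/32 = 3/64 = 0.046875.

0.046875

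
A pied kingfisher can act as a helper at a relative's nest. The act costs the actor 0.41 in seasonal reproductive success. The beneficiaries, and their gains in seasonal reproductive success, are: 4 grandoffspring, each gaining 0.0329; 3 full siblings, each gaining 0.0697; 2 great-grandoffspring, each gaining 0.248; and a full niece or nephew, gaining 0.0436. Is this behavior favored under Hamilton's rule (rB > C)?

No

Hamilton's rule: the trait is favored when the sum of r·B over every recipient exceeds the actor's cost C.
r to a grandoffspring = 1/4 (two parent–offspring links: r = (1/2)^2 = 1/4).
r to a full sibling = 1/2 (full sibs share both parents — two paths of length 2: r = 2·(1/2)^2 = 1/2).
r to a great-grandoffspring = 0.125 (three parent–offspring links: r = (1/2)^3 = 1/8).
r to a full niece or nephew = 1/4 (full aunt/uncle↔niece/nephew: two paths of length 3 through the shared grandparent pair: r = 2·(1/2)^3 = 1/4).
Summing one r·B term per recipient: 4·0.25·0.0329 + 3·0.5·0.0697 + 2·0.125·0.248 + 1·0.25·0.0436 = 0.21035.
0.21035 < 0.41: the indirect benefit is less than the cost.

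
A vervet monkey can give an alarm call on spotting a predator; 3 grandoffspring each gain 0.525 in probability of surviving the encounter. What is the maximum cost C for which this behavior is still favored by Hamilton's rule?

0.39375

r to a grandoffspring = 0.25 (two parent–offspring links: r = (1/2)^2 = 1/4).
Hamilton's rule: n·r·B > C, so the trait is favored while C < n·r·B = 3·0.25·0.525 = 0.39375.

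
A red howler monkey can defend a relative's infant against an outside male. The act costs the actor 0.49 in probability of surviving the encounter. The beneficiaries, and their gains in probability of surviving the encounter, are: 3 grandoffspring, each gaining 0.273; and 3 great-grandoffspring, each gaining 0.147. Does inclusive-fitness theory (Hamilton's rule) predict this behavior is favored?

No

Hamilton's rule: the trait is favored when the sum of r·B over every recipient exceeds the actor's cost C.
r to a grandoffspring = 1/4 (two parent–offspring links: r = (1/2)^2 = 1/4).
r to a great-grandoffspring = 1/8 (three parent–offspring links: r = (1/2)^3 = 1/8).
Summing one r·B term per recipient: 3·0.25·0.273 + 3·0.125·0.147 = 0.259875.
0.259875 < 0.49: the indirect benefit is less than the cost.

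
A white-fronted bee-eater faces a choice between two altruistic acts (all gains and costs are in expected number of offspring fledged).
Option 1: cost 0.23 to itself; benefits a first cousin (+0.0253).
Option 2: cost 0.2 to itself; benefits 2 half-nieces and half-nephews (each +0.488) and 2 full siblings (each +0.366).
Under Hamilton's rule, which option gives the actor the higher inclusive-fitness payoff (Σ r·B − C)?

Option 2

Option 1: r to a first cousin = 0.125.
Option 1: Σ r·B − C = (1·0.125·0.0253) − 0.23 = -0.2268375.
Option 2: r to a half-niece or half-nephew = 0.125.
Option 2: r to a full sibling = 0.5.
Option 2: Σ r·B − C = (2·0.125·0.488 + 2·0.5·0.366) − 0.2 = 0.288.
Option 2 has the higher net inclusive-fitness payoff.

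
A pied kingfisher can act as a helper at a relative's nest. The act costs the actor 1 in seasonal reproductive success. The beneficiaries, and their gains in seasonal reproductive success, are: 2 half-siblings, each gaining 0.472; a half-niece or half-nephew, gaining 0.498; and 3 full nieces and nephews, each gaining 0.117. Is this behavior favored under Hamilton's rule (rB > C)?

No

Hamilton's rule: the trait is favored when the sum of r·B over every recipient exceeds the actor's cost C.
r to a half-sibling = 1/4 (half-sibs share one parent — one path of length 2: r = (1/2)^2 = 1/4).
r to a half-niece or half-nephew = 1/8 (half-aunt/uncle↔niece/nephew: one path of length 3: r = (1/2)^3 = 1/8).
r to a full niece or nephew = 1/4 (full aunt/uncle↔niece/nephew: two paths of length 3 through the shared grandparent pair: r = 2·(1/2)^3 = 1/4).
Summing one r·B term per recipient: 2·0.25·0.472 + 1·0.125·0.498 + 3·0.25·0.117 = 0.386.
0.386 < 1: the indirect benefit is less than the cost.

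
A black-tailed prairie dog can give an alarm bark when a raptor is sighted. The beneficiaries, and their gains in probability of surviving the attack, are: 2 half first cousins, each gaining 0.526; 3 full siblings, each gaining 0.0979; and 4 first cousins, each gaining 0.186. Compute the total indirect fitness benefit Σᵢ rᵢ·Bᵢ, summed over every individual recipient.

0.3056

r to a half first cousin = 1/16 (half first cousins share one grandparent — one path of length 4: r = (1/2)^4 = 1/16).
r to a full sibling = 0.5 (full sibs share both parents — two paths of length 2: r = 2·(1/2)^2 = 1/2).
r to a first cousin = 0.125 (first cousins share one grandparent pair — two paths of length 4: r = 2·(1/2)^4 = 1/8).
Summing one r·B term per recipient: 2·0.0625·0.526 + 3·0.5·0.0979 + 4·0.125·0.186 = 0.3056.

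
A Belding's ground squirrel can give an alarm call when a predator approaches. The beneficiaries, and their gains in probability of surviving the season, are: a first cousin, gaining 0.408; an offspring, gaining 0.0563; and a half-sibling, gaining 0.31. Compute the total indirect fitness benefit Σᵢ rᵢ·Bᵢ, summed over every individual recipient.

r to a first cousin = 0.125 (first cousins share one grandparent pair — two paths of length 4: r = 2·(1/2)^4 = 1/8).
r to an offspring = 1/2 (one parent–offspring link: r = (1/2)^1 = 1/2).
r to a half-sibling = 1/4 (half-sibs share one parent — one path of length 2: r = (1/2)^2 = 1/4).
Summing one r·B term per recipient: 1·0.125·0.408 + 1·0.5·0.0563 + 1·0.25·0.31 = 0.15665.

0.15665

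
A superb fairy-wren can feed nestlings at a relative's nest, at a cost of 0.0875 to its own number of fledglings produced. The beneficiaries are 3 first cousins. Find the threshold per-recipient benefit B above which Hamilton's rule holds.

0.2333

r to a first cousin = 0.125 (first cousins share one grandparent pair — two paths of length 4: r = 2·(1/2)^4 = 1/8).
Hamilton's rule with n recipients of equal r: n·r·B > C, so B > C/(n·r) = 0.0875/(3·0.125) = 0.2333.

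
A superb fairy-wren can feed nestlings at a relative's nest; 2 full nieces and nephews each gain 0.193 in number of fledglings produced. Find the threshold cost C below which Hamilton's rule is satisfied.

0.0965

r to a full niece or nephew = 1/4 (full aunt/uncle↔niece/nephew: two paths of length 3 through the shared grandparent pair: r = 2·(1/2)^3 = 1/4).
Hamilton's rule: n·r·B > C, so the trait is favored while C < n·r·B = 2·0.25·0.193 = 0.0965.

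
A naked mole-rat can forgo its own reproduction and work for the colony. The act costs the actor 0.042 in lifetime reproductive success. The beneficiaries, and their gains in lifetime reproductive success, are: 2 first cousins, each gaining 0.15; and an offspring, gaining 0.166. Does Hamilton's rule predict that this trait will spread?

Hamilton's rule: the trait is favored when the sum of r·B over every recipient exceeds the actor's cost C.
r to a first cousin = 0.125 (first cousins share one grandparent pair — two paths of length 4: r = 2·(1/2)^4 = 1/8).
r to an offspring = 1/2 (one parent–offspring link: r = (1/2)^1 = 1/2).
Summing one r·B term per recipient: 2·0.125·0.15 + 1·0.5·0.166 = 0.1205.
0.1205 > 0.042: the indirect benefit exceeds the cost.

Yes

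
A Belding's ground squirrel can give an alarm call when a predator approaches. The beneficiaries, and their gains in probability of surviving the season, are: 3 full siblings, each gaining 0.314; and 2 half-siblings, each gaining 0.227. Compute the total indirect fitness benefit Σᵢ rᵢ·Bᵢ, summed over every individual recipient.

0.5845

r to a full sibling = 1/2 (full sibs share both parents — two paths of length 2: r = 2·(1/2)^2 = 1/2).
r to a half-sibling = 0.25 (half-sibs share one parent — one path of length 2: r = (1/2)^2 = 1/4).
Summing one r·B term per recipient: 3·0.5·0.314 + 2·0.25·0.227 = 0.5845.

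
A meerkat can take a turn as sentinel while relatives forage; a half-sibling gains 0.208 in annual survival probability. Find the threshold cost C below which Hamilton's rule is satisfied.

0.052

r to a half-sibling = 1/4 (half-sibs share one parent — one path of length 2: r = (1/2)^2 = 1/4).
Hamilton's rule: n·r·B > C, so the trait is favored while C < n·r·B = 1·0.25·0.208 = 0.052.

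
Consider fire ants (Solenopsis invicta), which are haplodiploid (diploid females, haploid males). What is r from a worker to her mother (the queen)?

0.5

One meiotic link between diploid queen and diploid daughter: r = 1/2.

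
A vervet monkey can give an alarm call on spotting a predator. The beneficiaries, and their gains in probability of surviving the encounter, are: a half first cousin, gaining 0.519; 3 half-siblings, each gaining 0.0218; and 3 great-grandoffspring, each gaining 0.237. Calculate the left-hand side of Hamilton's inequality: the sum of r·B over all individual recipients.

0.1376625

r to a half first cousin = 0.0625 (half first cousins share one grandparent — one path of length 4: r = (1/2)^4 = 1/16).
r to a half-sibling = 0.25 (half-sibs share one parent — one path of length 2: r = (1/2)^2 = 1/4).
r to a great-grandoffspring = 1/8 (three parent–offspring links: r = (1/2)^3 = 1/8).
Summing one r·B term per recipient: 1·0.0625·0.519 + 3·0.25·0.0218 + 3·0.125·0.237 = 0.1376625.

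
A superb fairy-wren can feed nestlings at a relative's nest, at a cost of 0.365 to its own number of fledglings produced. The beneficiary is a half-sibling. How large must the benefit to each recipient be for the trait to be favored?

1.46

r to a half-sibling = 1/4 (half-sibs share one parent — one path of length 2: r = (1/2)^2 = 1/4).
Hamilton's rule with n recipients of equal r: n·r·B > C, so B > C/(n·r) = 0.365/(1·0.25) = 1.46.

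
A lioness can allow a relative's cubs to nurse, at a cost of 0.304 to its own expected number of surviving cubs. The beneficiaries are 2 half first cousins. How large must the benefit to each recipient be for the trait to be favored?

r to a half first cousin = 1/16 (half first cousins share one grandparent — one path of length 4: r = (1/2)^4 = 1/16).
Hamilton's rule with n recipients of equal r: n·r·B > C, so B > C/(n·r) = 0.304/(2·0.0625) = 2.432.

2.432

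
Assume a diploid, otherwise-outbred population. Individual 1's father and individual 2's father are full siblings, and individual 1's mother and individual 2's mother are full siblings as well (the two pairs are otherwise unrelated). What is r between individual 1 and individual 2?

0.25

Wright's path rule: contributions from independent ancestry routes add.
Individual 1 and individual 2 are related in two ways: first cousins through their fathers (r = 1/8) and first cousins through their mothers (r = 1/8) — i.e. double first cousins.
r = 1/8 + 1/8 = 0.25.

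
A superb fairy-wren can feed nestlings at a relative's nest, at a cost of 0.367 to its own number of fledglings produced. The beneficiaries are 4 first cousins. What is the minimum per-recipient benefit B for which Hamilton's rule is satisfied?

0.734

r to a first cousin = 0.125 (first cousins share one grandparent pair — two paths of length 4: r = 2·(1/2)^4 = 1/8).
Hamilton's rule with n recipients of equal r: n·r·B > C, so B > C/(n·r) = 0.367/(4·0.125) = 0.734.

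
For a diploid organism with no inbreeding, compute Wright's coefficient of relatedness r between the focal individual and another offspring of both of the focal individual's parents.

Each parent–offspring link contributes a factor of 1/2, and independent paths through distinct common ancestors add.
Full sibs share both parents — two paths of length 2: r = 2·(1/2)^2 = 1/2.

0.5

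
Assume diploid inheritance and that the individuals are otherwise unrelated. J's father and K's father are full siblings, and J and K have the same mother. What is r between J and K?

0.375

With two independent routes of shared ancestry, r is the sum of the two contributions.
J and K are related in two ways: first cousins through their fathers (r = 1/8) and half-sibs through their shared mother (r = 1/4).
r = 1/8 + 1/4 = 3/8 = 0.375.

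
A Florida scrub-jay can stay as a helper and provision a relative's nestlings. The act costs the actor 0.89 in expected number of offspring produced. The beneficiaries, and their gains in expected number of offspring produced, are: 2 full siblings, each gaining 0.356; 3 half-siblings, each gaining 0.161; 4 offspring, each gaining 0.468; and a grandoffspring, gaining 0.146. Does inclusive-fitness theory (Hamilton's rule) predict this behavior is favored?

Yes

Hamilton's rule: the trait is favored when the sum of r·B over every recipient exceeds the actor's cost C.
r to a full sibling = 0.5 (full sibs share both parents — two paths of length 2: r = 2·(1/2)^2 = 1/2).
r to a half-sibling = 0.25 (half-sibs share one parent — one path of length 2: r = (1/2)^2 = 1/4).
r to an offspring = 0.5 (one parent–offspring link: r = (1/2)^1 = 1/2).
r to a grandoffspring = 1/4 (two parent–offspring links: r = (1/2)^2 = 1/4).
Summing one r·B term per recipient: 2·0.5·0.356 + 3·0.25·0.161 + 4·0.5·0.468 + 1·0.25·0.146 = 1.44925.
1.44925 > 0.89: the indirect benefit exceeds the cost.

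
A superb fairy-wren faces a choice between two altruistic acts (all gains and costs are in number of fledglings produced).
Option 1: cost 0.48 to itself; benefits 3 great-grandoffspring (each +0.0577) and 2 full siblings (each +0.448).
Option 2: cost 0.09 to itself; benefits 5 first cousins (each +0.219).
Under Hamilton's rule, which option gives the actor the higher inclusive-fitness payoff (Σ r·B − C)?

Option 2

Option 1: r to a great-grandoffspring = 0.125.
Option 1: r to a full sibling = 0.5.
Option 1: Σ r·B − C = (3·0.125·0.0577 + 2·0.5·0.448) − 0.48 = -0.0103625.
Option 2: r to a first cousin = 0.125.
Option 2: Σ r·B − C = (5·0.125·0.219) − 0.09 = 0.046875.
Option 2 has the higher net inclusive-fitness payoff.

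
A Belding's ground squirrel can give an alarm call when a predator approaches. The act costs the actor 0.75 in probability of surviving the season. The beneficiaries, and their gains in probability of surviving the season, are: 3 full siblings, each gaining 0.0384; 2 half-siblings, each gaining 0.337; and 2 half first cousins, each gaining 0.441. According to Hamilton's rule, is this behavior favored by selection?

No

Hamilton's rule: the trait is favored when the sum of r·B over every recipient exceeds the actor's cost C.
r to a full sibling = 1/2 (full sibs share both parents — two paths of length 2: r = 2·(1/2)^2 = 1/2).
r to a half-sibling = 0.25 (half-sibs share one parent — one path of length 2: r = (1/2)^2 = 1/4).
r to a half first cousin = 0.0625 (half first cousins share one grandparent — one path of length 4: r = (1/2)^4 = 1/16).
Summing one r·B term per recipient: 3·0.5·0.0384 + 2·0.25·0.337 + 2·0.0625·0.441 = 0.281225.
0.281225 < 0.75: the indirect benefit is less than the cost.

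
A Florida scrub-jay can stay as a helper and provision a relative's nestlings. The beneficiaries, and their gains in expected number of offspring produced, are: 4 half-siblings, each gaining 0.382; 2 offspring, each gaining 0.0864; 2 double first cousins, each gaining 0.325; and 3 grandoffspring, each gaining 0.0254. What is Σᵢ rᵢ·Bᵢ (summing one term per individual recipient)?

0.64995

r to a half-sibling = 0.25 (half-sibs share one parent — one path of length 2: r = (1/2)^2 = 1/4).
r to an offspring = 0.5 (one parent–offspring link: r = (1/2)^1 = 1/2).
r to a double first cousin = 0.25 (double first cousins share both grandparent pairs — four paths of length 4: r = 4·(1/2)^4 = 1/4).
r to a grandoffspring = 0.25 (two parent–offspring links: r = (1/2)^2 = 1/4).
Summing one r·B term per recipient: 4·0.25·0.382 + 2·0.5·0.0864 + 2·0.25·0.325 + 3·0.25·0.0254 = 0.64995.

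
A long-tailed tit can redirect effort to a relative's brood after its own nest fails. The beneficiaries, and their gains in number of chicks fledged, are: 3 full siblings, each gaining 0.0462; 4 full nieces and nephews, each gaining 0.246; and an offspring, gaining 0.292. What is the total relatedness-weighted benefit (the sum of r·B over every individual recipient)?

0.4613

r to a full sibling = 0.5 (full sibs share both parents — two paths of length 2: r = 2·(1/2)^2 = 1/2).
r to a full niece or nephew = 0.25 (full aunt/uncle↔niece/nephew: two paths of length 3 through the shared grandparent pair: r = 2·(1/2)^3 = 1/4).
r to an offspring = 1/2 (one parent–offspring link: r = (1/2)^1 = 1/2).
Summing one r·B term per recipient: 3·0.5·0.0462 + 4·0.25·0.246 + 1·0.5·0.292 = 0.4613.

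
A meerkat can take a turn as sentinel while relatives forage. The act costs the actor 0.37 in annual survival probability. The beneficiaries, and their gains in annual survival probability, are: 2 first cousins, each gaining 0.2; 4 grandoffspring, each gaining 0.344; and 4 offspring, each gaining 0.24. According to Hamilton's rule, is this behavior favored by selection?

Yes

Hamilton's rule: the trait is favored when the sum of r·B over every recipient exceeds the actor's cost C.
r to a first cousin = 1/8 (first cousins share one grandparent pair — two paths of length 4: r = 2·(1/2)^4 = 1/8).
r to a grandoffspring = 0.25 (two parent–offspring links: r = (1/2)^2 = 1/4).
r to an offspring = 0.5 (one parent–offspring link: r = (1/2)^1 = 1/2).
Summing one r·B term per recipient: 2·0.125·0.2 + 4·0.25·0.344 + 4·0.5·0.24 = 0.874.
0.874 > 0.37: the indirect benefit exceeds the cost.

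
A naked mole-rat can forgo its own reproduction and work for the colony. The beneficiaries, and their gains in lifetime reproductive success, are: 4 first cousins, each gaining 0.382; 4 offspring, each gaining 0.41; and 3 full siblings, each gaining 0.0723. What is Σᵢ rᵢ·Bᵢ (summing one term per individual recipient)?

1.11945

r to a first cousin = 1/8 (first cousins share one grandparent pair — two paths of length 4: r = 2·(1/2)^4 = 1/8).
r to an offspring = 1/2 (one parent–offspring link: r = (1/2)^1 = 1/2).
r to a full sibling = 1/2 (full sibs share both parents — two paths of length 2: r = 2·(1/2)^2 = 1/2).
Summing one r·B term per recipient: 4·0.125·0.382 + 4·0.5·0.41 + 3·0.5·0.0723 = 1.11945.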